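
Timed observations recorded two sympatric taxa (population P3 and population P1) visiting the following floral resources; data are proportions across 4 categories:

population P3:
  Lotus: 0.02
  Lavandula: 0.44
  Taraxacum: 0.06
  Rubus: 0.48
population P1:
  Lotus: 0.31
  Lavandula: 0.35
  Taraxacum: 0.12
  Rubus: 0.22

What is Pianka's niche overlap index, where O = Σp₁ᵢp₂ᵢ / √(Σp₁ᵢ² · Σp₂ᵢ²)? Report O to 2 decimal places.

Σ p₁ᵢp₂ᵢ = 0.0062 + 0.1540 + 0.0072 + 0.1056 = 0.2730
Σp_1ᵢ² = 0.02² + 0.44² + 0.06² + 0.48² = 0.0004 + 0.1936 + 0.0036 + 0.2304 = 0.4280
Σp_2ᵢ² = 0.31² + 0.35² + 0.12² + 0.22² = 0.0961 + 0.1225 + 0.0144 + 0.0484 = 0.2814
O = 0.2730 / √(0.4280 × 0.2814) = 0.2730 / 0.34704 = 0.7867

0.79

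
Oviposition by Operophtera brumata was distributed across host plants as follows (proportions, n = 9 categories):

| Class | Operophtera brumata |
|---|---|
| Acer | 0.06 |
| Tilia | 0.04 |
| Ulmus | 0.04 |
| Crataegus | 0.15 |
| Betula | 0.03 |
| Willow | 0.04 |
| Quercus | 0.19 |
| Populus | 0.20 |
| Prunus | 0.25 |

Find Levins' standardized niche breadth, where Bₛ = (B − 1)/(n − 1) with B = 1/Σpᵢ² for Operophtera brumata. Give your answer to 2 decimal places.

Σpᵢ² = 0.06² + 0.04² + 0.04² + 0.15² + 0.03² + 0.04² + 0.19² + 0.20² + 0.25² = 0.0036 + 0.0016 + 0.0016 + 0.0225 + 0.0009 + 0.0016 + 0.0361 + 0.0400 + 0.0625 = 0.1704
B = 1 / 0.1704 = 5.8685
Bₛ = (B − 1)/(n − 1) = (5.8685 − 1)/(9 − 1) = 4.8685/8 = 0.6086

0.61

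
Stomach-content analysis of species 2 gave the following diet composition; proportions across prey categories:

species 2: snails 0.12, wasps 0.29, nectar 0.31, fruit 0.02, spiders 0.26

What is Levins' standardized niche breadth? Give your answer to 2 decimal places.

0.70

Σpᵢ² = 0.12² + 0.29² + 0.31² + 0.02² + 0.26² = 0.0144 + 0.0841 + 0.0961 + 0.0004 + 0.0676 = 0.2626
B = 1 / 0.2626 = 3.8081
Bₛ = (B − 1)/(n − 1) = (3.8081 − 1)/(5 − 1) = 2.8081/4 = 0.7020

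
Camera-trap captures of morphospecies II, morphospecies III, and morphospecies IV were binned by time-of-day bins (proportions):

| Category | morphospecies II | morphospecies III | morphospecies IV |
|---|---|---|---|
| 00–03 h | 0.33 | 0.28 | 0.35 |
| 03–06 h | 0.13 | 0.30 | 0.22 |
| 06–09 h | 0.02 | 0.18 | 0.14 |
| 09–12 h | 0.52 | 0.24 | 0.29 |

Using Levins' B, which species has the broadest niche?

morphospecies III

Σp_IIᵢ² = 0.33² + 0.13² + 0.02² + 0.52² = 0.1089 + 0.0169 + 0.0004 + 0.2704 = 0.3966
B_II = 1 / 0.3966 = 2.5214
Σp_IIIᵢ² = 0.28² + 0.30² + 0.18² + 0.24² = 0.0784 + 0.0900 + 0.0324 + 0.0576 = 0.2584
B_III = 1 / 0.2584 = 3.8700
Σp_IVᵢ² = 0.35² + 0.22² + 0.14² + 0.29² = 0.1225 + 0.0484 + 0.0196 + 0.0841 = 0.2746
B_IV = 1 / 0.2746 = 3.6417
Highest B → broadest niche (most generalist): morphospecies III (B = 3.87).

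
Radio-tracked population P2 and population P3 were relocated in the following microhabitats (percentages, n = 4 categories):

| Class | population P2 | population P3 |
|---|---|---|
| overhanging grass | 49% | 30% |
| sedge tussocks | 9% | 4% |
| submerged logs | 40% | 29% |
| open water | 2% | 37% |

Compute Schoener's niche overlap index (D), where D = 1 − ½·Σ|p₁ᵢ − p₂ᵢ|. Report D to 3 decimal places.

0.650

Convert percentages to proportions (divide by 100).
Σ|p₁ᵢ − p₂ᵢ| = 0.19 + 0.05 + 0.11 + 0.35 = 0.70
D = 1 − ½ × 0.70 = 1 − 0.350 = 0.65000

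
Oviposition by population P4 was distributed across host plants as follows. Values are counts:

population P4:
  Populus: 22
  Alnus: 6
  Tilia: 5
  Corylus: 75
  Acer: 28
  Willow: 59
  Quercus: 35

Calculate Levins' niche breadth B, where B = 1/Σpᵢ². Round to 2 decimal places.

Proportions for population P4 (n=230): 22/230=0.0957, 6/230=0.0261, 5/230=0.0217, 75/230=0.3261, 28/230=0.1217, 59/230=0.2565, 35/230=0.1522
Σpᵢ² = 0.0957² + 0.0261² + 0.0217² + 0.3261² + 0.1217² + 0.2565² + 0.1522² = 0.009158 + 0.000681 + 0.000471 + 0.106341 + 0.014811 + 0.065792 + 0.023165 = 0.220419
B = 1 / 0.220419 = 4.5368

4.54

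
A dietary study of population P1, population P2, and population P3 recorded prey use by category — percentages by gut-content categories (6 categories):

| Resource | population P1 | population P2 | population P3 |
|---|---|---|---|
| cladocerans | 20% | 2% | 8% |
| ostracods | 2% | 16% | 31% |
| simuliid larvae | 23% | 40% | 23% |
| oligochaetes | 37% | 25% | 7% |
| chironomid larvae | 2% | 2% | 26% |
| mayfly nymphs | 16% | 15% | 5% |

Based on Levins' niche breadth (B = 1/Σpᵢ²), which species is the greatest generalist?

population P3

Convert percentages to proportions (divide by 100).
Σp_P1ᵢ² = 0.20² + 0.02² + 0.23² + 0.37² + 0.02² + 0.16² = 0.0400 + 0.0004 + 0.0529 + 0.1369 + 0.0004 + 0.0256 = 0.2562
B_P1 = 1 / 0.2562 = 3.9032
Σp_P2ᵢ² = 0.02² + 0.16² + 0.40² + 0.25² + 0.02² + 0.15² = 0.0004 + 0.0256 + 0.1600 + 0.0625 + 0.0004 + 0.0225 = 0.2714
B_P2 = 1 / 0.2714 = 3.6846
Σp_P3ᵢ² = 0.08² + 0.31² + 0.23² + 0.07² + 0.26² + 0.05² = 0.0064 + 0.0961 + 0.0529 + 0.0049 + 0.0676 + 0.0025 = 0.2304
B_P3 = 1 / 0.2304 = 4.3403
Highest B → broadest niche (most generalist): population P3 (B = 4.34).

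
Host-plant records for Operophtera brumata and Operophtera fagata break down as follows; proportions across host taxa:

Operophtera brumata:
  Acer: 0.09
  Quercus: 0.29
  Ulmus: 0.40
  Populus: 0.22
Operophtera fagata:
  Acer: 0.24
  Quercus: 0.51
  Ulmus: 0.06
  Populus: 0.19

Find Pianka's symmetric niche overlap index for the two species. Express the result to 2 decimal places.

Σ p₁ᵢp₂ᵢ = 0.0216 + 0.1479 + 0.0240 + 0.0418 = 0.2353
Σp_1ᵢ² = 0.09² + 0.29² + 0.40² + 0.22² = 0.0081 + 0.0841 + 0.1600 + 0.0484 = 0.3006
Σp_2ᵢ² = 0.24² + 0.51² + 0.06² + 0.19² = 0.0576 + 0.2601 + 0.0036 + 0.0361 = 0.3574
O = 0.2353 / √(0.3006 × 0.3574) = 0.2353 / 0.32777 = 0.7179

0.72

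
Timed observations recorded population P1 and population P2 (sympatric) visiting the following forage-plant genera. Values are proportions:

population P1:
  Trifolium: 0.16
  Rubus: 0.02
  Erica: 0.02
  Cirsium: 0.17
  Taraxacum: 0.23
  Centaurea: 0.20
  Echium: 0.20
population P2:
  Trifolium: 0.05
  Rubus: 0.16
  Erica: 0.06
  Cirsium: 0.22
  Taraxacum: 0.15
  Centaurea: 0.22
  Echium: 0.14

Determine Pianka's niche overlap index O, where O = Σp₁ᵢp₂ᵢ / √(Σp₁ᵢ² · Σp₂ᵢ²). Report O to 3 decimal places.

Σ p₁ᵢp₂ᵢ = 0.0080 + 0.0032 + 0.0012 + 0.0374 + 0.0345 + 0.0440 + 0.0280 = 0.1563
Σp_1ᵢ² = 0.16² + 0.02² + 0.02² + 0.17² + 0.23² + 0.20² + 0.20² = 0.0256 + 0.0004 + 0.0004 + 0.0289 + 0.0529 + 0.0400 + 0.0400 = 0.1882
Σp_2ᵢ² = 0.05² + 0.16² + 0.06² + 0.22² + 0.15² + 0.22² + 0.14² = 0.0025 + 0.0256 + 0.0036 + 0.0484 + 0.0225 + 0.0484 + 0.0196 = 0.1706
O = 0.1563 / √(0.1882 × 0.1706) = 0.1563 / 0.179184 = 0.87229

0.872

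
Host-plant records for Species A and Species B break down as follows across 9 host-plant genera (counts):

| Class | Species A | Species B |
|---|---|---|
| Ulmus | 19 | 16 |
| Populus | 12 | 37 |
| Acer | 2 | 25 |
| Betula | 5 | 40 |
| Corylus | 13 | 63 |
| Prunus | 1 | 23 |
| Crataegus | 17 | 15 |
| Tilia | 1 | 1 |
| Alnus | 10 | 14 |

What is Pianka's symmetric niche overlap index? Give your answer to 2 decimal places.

Proportions for Species A (n=80): 19/80=0.2375, 12/80=0.1500, 2/80=0.0250, 5/80=0.0625, 13/80=0.1625, 1/80=0.0125, 17/80=0.2125, 1/80=0.0125, 10/80=0.1250
Proportions for Species B (n=234): 16/234=0.0684, 37/234=0.1581, 25/234=0.1068, 40/234=0.1709, 63/234=0.2692, 23/234=0.0983, 15/234=0.0641, 1/234=0.0043, 14/234=0.0598
Σ p₁ᵢp₂ᵢ = 0.016245 + 0.023715 + 0.002670 + 0.010681 + 0.043745 + 0.001229 + 0.013621 + 0.000054 + 0.007475 = 0.119435
Σp_1ᵢ² = 0.2375² + 0.1500² + 0.0250² + 0.0625² + 0.1625² + 0.0125² + 0.2125² + 0.0125² + 0.1250² = 0.056406 + 0.022500 + 0.000625 + 0.003906 + 0.026406 + 0.000156 + 0.045156 + 0.000156 + 0.015625 = 0.170936
Σp_2ᵢ² = 0.0684² + 0.1581² + 0.1068² + 0.1709² + 0.2692² + 0.0983² + 0.0641² + 0.0043² + 0.0598² = 0.004679 + 0.024996 + 0.011406 + 0.029207 + 0.072469 + 0.009663 + 0.004109 + 0.000018 + 0.003576 = 0.160123
O = 0.119435 / √(0.170936 × 0.160123) = 0.119435 / 0.1654412 = 0.7219

0.72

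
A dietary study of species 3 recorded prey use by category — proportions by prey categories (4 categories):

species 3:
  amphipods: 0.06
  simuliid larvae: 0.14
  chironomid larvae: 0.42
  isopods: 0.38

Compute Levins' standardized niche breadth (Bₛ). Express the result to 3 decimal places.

0.636

Σpᵢ² = 0.06² + 0.14² + 0.42² + 0.38² = 0.0036 + 0.0196 + 0.1764 + 0.1444 = 0.3440
B = 1 / 0.3440 = 2.90698
Bₛ = (B − 1)/(n − 1) = (2.90698 − 1)/(4 − 1) = 1.90698/3 = 0.63566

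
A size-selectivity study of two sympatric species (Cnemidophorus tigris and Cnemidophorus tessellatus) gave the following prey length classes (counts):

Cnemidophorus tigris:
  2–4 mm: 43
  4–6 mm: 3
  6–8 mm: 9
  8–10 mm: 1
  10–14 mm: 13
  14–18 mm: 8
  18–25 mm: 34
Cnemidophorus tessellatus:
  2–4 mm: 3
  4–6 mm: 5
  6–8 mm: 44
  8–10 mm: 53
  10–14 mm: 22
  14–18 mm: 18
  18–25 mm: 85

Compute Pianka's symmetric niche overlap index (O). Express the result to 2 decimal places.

Proportions for Cnemidophorus tigris (n=111): 43/111=0.3874, 3/111=0.0270, 9/111=0.0811, 1/111=0.0090, 13/111=0.1171, 8/111=0.0721, 34/111=0.3063
Proportions for Cnemidophorus tessellatus (n=230): 3/230=0.0130, 5/230=0.0217, 44/230=0.1913, 53/230=0.2304, 22/230=0.0957, 18/230=0.0783, 85/230=0.3696
Σ p₁ᵢp₂ᵢ = 0.005036 + 0.000586 + 0.015514 + 0.002074 + 0.011206 + 0.005645 + 0.113208 = 0.153269
Σp_1ᵢ² = 0.3874² + 0.0270² + 0.0811² + 0.0090² + 0.1171² + 0.0721² + 0.3063² = 0.150079 + 0.000729 + 0.006577 + 0.000081 + 0.013712 + 0.005198 + 0.093820 = 0.270196
Σp_2ᵢ² = 0.0130² + 0.0217² + 0.1913² + 0.2304² + 0.0957² + 0.0783² + 0.3696² = 0.000169 + 0.000471 + 0.036596 + 0.053084 + 0.009158 + 0.006131 + 0.136604 = 0.242213
O = 0.153269 / √(0.270196 × 0.242213) = 0.153269 / 0.2558222 = 0.5991

0.60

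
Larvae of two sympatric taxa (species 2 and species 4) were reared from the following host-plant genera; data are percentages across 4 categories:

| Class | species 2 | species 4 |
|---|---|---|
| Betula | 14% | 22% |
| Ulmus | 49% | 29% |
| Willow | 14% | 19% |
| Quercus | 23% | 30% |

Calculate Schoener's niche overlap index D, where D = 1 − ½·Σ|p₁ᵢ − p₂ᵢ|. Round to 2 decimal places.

Convert percentages to proportions (divide by 100).
Σ|p₁ᵢ − p₂ᵢ| = 0.08 + 0.20 + 0.05 + 0.07 = 0.40
D = 1 − ½ × 0.40 = 1 − 0.200 = 0.8000

0.80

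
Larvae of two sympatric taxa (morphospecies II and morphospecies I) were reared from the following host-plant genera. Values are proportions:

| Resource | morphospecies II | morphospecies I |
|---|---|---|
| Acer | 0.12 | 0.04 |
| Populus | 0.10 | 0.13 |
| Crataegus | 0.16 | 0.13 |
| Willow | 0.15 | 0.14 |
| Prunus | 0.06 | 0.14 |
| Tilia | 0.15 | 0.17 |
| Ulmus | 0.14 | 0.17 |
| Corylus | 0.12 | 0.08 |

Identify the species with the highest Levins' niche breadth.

Σp_IIᵢ² = 0.12² + 0.10² + 0.16² + 0.15² + 0.06² + 0.15² + 0.14² + 0.12² = 0.0144 + 0.0100 + 0.0256 + 0.0225 + 0.0036 + 0.0225 + 0.0196 + 0.0144 = 0.1326
B_II = 1 / 0.1326 = 7.5415
Σp_Iᵢ² = 0.04² + 0.13² + 0.13² + 0.14² + 0.14² + 0.17² + 0.17² + 0.08² = 0.0016 + 0.0169 + 0.0169 + 0.0196 + 0.0196 + 0.0289 + 0.0289 + 0.0064 = 0.1388
B_I = 1 / 0.1388 = 7.2046
Highest B → broadest niche (most generalist): morphospecies II (B = 7.54).

morphospecies II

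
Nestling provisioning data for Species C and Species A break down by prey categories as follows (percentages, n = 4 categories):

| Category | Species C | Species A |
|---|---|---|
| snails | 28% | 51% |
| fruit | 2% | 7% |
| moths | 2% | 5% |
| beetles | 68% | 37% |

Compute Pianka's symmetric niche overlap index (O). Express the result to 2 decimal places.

Convert percentages to proportions (divide by 100).
Σ p₁ᵢp₂ᵢ = 0.1428 + 0.0014 + 0.0010 + 0.2516 = 0.3968
Σp_1ᵢ² = 0.28² + 0.02² + 0.02² + 0.68² = 0.0784 + 0.0004 + 0.0004 + 0.4624 = 0.5416
Σp_2ᵢ² = 0.51² + 0.07² + 0.05² + 0.37² = 0.2601 + 0.0049 + 0.0025 + 0.1369 = 0.4044
O = 0.3968 / √(0.5416 × 0.4044) = 0.3968 / 0.46800 = 0.8479

0.85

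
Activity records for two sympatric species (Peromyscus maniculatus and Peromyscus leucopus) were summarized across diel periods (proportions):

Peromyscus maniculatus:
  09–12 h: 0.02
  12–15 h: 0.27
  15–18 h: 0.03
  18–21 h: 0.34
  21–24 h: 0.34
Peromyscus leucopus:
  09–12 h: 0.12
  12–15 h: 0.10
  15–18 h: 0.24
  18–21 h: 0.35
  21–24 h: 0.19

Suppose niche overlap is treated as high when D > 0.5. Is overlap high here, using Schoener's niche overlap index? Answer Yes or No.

Σ|p₁ᵢ − p₂ᵢ| = 0.10 + 0.17 + 0.21 + 0.01 + 0.15 = 0.64
D = 1 − ½ × 0.64 = 1 − 0.320 = 0.6800
D = 0.6800 > 0.5 → Yes.

Yes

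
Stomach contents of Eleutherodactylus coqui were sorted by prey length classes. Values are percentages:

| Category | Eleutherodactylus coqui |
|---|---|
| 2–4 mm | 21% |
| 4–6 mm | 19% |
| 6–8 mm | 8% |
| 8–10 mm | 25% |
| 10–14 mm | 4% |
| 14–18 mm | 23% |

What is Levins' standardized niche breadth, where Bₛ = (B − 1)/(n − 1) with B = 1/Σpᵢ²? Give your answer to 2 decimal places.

Convert percentages to proportions (divide by 100).
Σpᵢ² = 0.21² + 0.19² + 0.08² + 0.25² + 0.04² + 0.23² = 0.0441 + 0.0361 + 0.0064 + 0.0625 + 0.0016 + 0.0529 = 0.2036
B = 1 / 0.2036 = 4.9116
Bₛ = (B − 1)/(n − 1) = (4.9116 − 1)/(6 − 1) = 3.9116/5 = 0.7823

0.78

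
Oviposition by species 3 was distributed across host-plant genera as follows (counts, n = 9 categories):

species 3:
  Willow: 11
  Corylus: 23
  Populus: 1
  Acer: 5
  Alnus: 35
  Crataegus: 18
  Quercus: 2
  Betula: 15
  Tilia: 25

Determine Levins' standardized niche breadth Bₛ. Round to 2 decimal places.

0.61

Proportions for species 3 (n=135): 11/135=0.0815, 23/135=0.1704, 1/135=0.0074, 5/135=0.0370, 35/135=0.2593, 18/135=0.1333, 2/135=0.0148, 15/135=0.1111, 25/135=0.1852
Σpᵢ² = 0.0815² + 0.1704² + 0.0074² + 0.0370² + 0.2593² + 0.1333² + 0.0148² + 0.1111² + 0.1852² = 0.006642 + 0.029036 + 0.000055 + 0.001369 + 0.067236 + 0.017769 + 0.000219 + 0.012343 + 0.034299 = 0.168968
B = 1 / 0.168968 = 5.9183
Bₛ = (B − 1)/(n − 1) = (5.9183 − 1)/(9 − 1) = 4.9183/8 = 0.6148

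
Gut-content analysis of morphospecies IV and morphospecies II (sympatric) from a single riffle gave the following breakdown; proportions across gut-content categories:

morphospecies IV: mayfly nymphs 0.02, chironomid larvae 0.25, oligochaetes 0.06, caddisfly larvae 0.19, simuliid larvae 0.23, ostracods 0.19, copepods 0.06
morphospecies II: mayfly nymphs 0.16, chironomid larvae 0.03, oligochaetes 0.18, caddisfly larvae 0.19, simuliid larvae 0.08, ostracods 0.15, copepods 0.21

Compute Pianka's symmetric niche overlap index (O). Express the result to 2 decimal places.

0.65

Σ p₁ᵢp₂ᵢ = 0.0032 + 0.0075 + 0.0108 + 0.0361 + 0.0184 + 0.0285 + 0.0126 = 0.1171
Σp_1ᵢ² = 0.02² + 0.25² + 0.06² + 0.19² + 0.23² + 0.19² + 0.06² = 0.0004 + 0.0625 + 0.0036 + 0.0361 + 0.0529 + 0.0361 + 0.0036 = 0.1952
Σp_2ᵢ² = 0.16² + 0.03² + 0.18² + 0.19² + 0.08² + 0.15² + 0.21² = 0.0256 + 0.0009 + 0.0324 + 0.0361 + 0.0064 + 0.0225 + 0.0441 = 0.1680
O = 0.1171 / √(0.1952 × 0.1680) = 0.1171 / 0.18109 = 0.6466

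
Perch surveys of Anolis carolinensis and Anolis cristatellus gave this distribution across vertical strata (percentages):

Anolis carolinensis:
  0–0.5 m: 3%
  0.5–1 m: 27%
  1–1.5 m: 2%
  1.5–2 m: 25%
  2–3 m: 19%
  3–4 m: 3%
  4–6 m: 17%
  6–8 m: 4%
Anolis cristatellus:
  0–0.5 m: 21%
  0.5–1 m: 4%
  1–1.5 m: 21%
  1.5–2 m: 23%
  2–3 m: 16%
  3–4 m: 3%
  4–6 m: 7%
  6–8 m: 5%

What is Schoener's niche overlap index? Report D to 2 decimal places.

Convert percentages to proportions (divide by 100).
Σ|p₁ᵢ − p₂ᵢ| = 0.18 + 0.23 + 0.19 + 0.02 + 0.03 + 0.00 + 0.10 + 0.01 = 0.76
D = 1 − ½ × 0.76 = 1 − 0.380 = 0.6200

0.62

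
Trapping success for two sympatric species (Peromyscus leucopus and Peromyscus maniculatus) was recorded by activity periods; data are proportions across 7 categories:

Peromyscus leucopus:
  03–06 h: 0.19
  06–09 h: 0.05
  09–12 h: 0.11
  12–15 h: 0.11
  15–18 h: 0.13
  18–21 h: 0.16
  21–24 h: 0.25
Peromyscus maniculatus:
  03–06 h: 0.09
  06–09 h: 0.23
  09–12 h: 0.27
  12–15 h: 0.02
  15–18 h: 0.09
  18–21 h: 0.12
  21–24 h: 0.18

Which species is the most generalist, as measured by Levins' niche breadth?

Peromyscus leucopus

Σp_leucᵢ² = 0.19² + 0.05² + 0.11² + 0.11² + 0.13² + 0.16² + 0.25² = 0.0361 + 0.0025 + 0.0121 + 0.0121 + 0.0169 + 0.0256 + 0.0625 = 0.1678
B_leuc = 1 / 0.1678 = 5.9595
Σp_maniᵢ² = 0.09² + 0.23² + 0.27² + 0.02² + 0.09² + 0.12² + 0.18² = 0.0081 + 0.0529 + 0.0729 + 0.0004 + 0.0081 + 0.0144 + 0.0324 = 0.1892
B_mani = 1 / 0.1892 = 5.2854
Highest B → broadest niche (most generalist): Peromyscus leucopus (B = 5.96).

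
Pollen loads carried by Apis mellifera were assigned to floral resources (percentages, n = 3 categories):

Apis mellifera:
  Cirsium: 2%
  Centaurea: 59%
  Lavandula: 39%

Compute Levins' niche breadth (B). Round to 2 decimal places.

2.00

Convert percentages to proportions (divide by 100).
Σpᵢ² = 0.02² + 0.59² + 0.39² = 0.0004 + 0.3481 + 0.1521 = 0.5006
B = 1 / 0.5006 = 1.9976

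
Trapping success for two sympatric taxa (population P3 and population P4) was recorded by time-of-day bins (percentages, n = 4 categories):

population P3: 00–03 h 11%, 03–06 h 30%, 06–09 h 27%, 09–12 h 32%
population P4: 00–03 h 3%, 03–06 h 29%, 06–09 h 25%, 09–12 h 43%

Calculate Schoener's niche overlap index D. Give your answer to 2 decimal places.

Convert percentages to proportions (divide by 100).
Σ|p₁ᵢ − p₂ᵢ| = 0.08 + 0.01 + 0.02 + 0.11 = 0.22
D = 1 − ½ × 0.22 = 1 − 0.110 = 0.8900

0.89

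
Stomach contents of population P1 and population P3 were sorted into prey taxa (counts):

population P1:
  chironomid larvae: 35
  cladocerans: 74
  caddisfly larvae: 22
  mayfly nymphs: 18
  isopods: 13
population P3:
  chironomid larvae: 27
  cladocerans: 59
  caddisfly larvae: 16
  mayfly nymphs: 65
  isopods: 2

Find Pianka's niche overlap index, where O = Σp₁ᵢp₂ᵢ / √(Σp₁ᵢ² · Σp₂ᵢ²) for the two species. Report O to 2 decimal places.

0.84

Proportions for population P1 (n=162): 35/162=0.2160, 74/162=0.4568, 22/162=0.1358, 18/162=0.1111, 13/162=0.0802
Proportions for population P3 (n=169): 27/169=0.1598, 59/169=0.3491, 16/169=0.0947, 65/169=0.3846, 2/169=0.0118
Σ p₁ᵢp₂ᵢ = 0.034517 + 0.159469 + 0.012860 + 0.042729 + 0.000946 = 0.250521
Σp_1ᵢ² = 0.2160² + 0.4568² + 0.1358² + 0.1111² + 0.0802² = 0.046656 + 0.208666 + 0.018442 + 0.012343 + 0.006432 = 0.292539
Σp_2ᵢ² = 0.1598² + 0.3491² + 0.0947² + 0.3846² + 0.0118² = 0.025536 + 0.121871 + 0.008968 + 0.147917 + 0.000139 = 0.304431
O = 0.250521 / √(0.292539 × 0.304431) = 0.250521 / 0.2984258 = 0.8395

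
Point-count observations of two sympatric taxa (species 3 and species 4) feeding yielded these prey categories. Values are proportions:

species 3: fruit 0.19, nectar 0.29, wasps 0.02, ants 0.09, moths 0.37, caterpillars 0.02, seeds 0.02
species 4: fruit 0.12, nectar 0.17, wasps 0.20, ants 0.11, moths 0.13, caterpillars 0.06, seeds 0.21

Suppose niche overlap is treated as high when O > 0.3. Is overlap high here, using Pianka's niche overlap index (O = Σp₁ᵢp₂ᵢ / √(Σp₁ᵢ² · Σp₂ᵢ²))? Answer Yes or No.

Yes

Σ p₁ᵢp₂ᵢ = 0.0228 + 0.0493 + 0.0040 + 0.0099 + 0.0481 + 0.0012 + 0.0042 = 0.1395
Σp_1ᵢ² = 0.19² + 0.29² + 0.02² + 0.09² + 0.37² + 0.02² + 0.02² = 0.0361 + 0.0841 + 0.0004 + 0.0081 + 0.1369 + 0.0004 + 0.0004 = 0.2664
Σp_2ᵢ² = 0.12² + 0.17² + 0.20² + 0.11² + 0.13² + 0.06² + 0.21² = 0.0144 + 0.0289 + 0.0400 + 0.0121 + 0.0169 + 0.0036 + 0.0441 = 0.1600
O = 0.1395 / √(0.2664 × 0.1600) = 0.1395 / 0.20646 = 0.6757
O = 0.6757 > 0.3 → Yes.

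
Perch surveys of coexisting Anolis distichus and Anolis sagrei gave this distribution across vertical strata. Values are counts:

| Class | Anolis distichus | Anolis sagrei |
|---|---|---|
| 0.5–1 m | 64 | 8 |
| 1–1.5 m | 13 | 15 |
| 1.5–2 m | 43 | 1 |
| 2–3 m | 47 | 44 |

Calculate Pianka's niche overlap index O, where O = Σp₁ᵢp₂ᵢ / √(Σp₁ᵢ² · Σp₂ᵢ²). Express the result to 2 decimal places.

Proportions for Anolis distichus (n=167): 64/167=0.3832, 13/167=0.0778, 43/167=0.2575, 47/167=0.2814
Proportions for Anolis sagrei (n=68): 8/68=0.1176, 15/68=0.2206, 1/68=0.0147, 44/68=0.6471
Σ p₁ᵢp₂ᵢ = 0.045064 + 0.017163 + 0.003785 + 0.182094 = 0.248106
Σp_1ᵢ² = 0.3832² + 0.0778² + 0.2575² + 0.2814² = 0.146842 + 0.006053 + 0.066306 + 0.079186 = 0.298387
Σp_2ᵢ² = 0.1176² + 0.2206² + 0.0147² + 0.6471² = 0.013830 + 0.048664 + 0.000216 + 0.418738 = 0.481448
O = 0.248106 / √(0.298387 × 0.481448) = 0.248106 / 0.3790222 = 0.6546

0.65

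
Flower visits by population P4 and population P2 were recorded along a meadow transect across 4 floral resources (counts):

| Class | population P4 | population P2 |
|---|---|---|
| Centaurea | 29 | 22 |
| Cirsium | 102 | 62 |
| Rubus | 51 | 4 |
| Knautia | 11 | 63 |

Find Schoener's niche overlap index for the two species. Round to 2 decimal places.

Proportions for population P4 (n=193): 29/193=0.1503, 102/193=0.5285, 51/193=0.2642, 11/193=0.0570
Proportions for population P2 (n=151): 22/151=0.1457, 62/151=0.4106, 4/151=0.0265, 63/151=0.4172
Σ|p₁ᵢ − p₂ᵢ| = 0.0046 + 0.1179 + 0.2377 + 0.3602 = 0.7204
D = 1 − ½ × 0.7204 = 1 − 0.36020 = 0.63980

0.64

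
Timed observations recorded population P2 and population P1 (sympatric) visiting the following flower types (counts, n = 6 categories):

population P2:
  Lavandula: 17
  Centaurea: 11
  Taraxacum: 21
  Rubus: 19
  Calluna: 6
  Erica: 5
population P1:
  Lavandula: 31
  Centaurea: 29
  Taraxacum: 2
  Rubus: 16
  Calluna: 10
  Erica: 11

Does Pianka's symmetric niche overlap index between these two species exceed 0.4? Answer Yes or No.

Proportions for population P2 (n=79): 17/79=0.2152, 11/79=0.1392, 21/79=0.2658, 19/79=0.2405, 6/79=0.0759, 5/79=0.0633
Proportions for population P1 (n=99): 31/99=0.3131, 29/99=0.2929, 2/99=0.0202, 16/99=0.1616, 10/99=0.1010, 11/99=0.1111
Σ p₁ᵢp₂ᵢ = 0.067379 + 0.040772 + 0.005369 + 0.038865 + 0.007666 + 0.007033 = 0.167084
Σp_1ᵢ² = 0.2152² + 0.1392² + 0.2658² + 0.2405² + 0.0759² + 0.0633² = 0.046311 + 0.019377 + 0.070650 + 0.057840 + 0.005761 + 0.004007 = 0.203946
Σp_2ᵢ² = 0.3131² + 0.2929² + 0.0202² + 0.1616² + 0.1010² + 0.1111² = 0.098032 + 0.085790 + 0.000408 + 0.026115 + 0.010201 + 0.012343 = 0.232889
O = 0.167084 / √(0.203946 × 0.232889) = 0.167084 / 0.2179376 = 0.7667
O = 0.7667 > 0.4 → Yes.

Yes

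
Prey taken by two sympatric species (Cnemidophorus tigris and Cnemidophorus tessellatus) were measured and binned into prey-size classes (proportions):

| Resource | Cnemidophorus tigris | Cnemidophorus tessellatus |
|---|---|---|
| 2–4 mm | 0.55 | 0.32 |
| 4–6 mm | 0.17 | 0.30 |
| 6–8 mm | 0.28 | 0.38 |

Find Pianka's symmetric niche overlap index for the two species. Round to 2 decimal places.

Σ p₁ᵢp₂ᵢ = 0.1760 + 0.0510 + 0.1064 = 0.3334
Σp_1ᵢ² = 0.55² + 0.17² + 0.28² = 0.3025 + 0.0289 + 0.0784 = 0.4098
Σp_2ᵢ² = 0.32² + 0.30² + 0.38² = 0.1024 + 0.0900 + 0.1444 = 0.3368
O = 0.3334 / √(0.4098 × 0.3368) = 0.3334 / 0.37151 = 0.8974

0.90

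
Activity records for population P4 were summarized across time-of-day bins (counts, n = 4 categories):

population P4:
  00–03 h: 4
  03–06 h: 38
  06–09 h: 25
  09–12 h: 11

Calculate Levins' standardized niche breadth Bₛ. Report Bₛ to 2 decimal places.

0.59

Proportions for population P4 (n=78): 4/78=0.0513, 38/78=0.4872, 25/78=0.3205, 11/78=0.1410
Σpᵢ² = 0.0513² + 0.4872² + 0.3205² + 0.1410² = 0.002632 + 0.237364 + 0.102720 + 0.019881 = 0.362597
B = 1 / 0.362597 = 2.7579
Bₛ = (B − 1)/(n − 1) = (2.7579 − 1)/(4 − 1) = 1.7579/3 = 0.5860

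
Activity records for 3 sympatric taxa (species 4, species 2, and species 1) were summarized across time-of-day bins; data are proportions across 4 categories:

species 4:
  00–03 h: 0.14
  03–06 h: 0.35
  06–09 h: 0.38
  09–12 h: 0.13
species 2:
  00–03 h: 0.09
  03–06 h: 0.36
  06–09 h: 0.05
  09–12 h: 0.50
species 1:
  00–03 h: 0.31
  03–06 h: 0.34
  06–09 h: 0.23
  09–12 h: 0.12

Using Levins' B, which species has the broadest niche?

species 1

Σp_4ᵢ² = 0.14² + 0.35² + 0.38² + 0.13² = 0.0196 + 0.1225 + 0.1444 + 0.0169 = 0.3034
B_4 = 1 / 0.3034 = 3.2960
Σp_2ᵢ² = 0.09² + 0.36² + 0.05² + 0.50² = 0.0081 + 0.1296 + 0.0025 + 0.2500 = 0.3902
B_2 = 1 / 0.3902 = 2.5628
Σp_1ᵢ² = 0.31² + 0.34² + 0.23² + 0.12² = 0.0961 + 0.1156 + 0.0529 + 0.0144 = 0.2790
B_1 = 1 / 0.2790 = 3.5842
Highest B → broadest niche (most generalist): species 1 (B = 3.58).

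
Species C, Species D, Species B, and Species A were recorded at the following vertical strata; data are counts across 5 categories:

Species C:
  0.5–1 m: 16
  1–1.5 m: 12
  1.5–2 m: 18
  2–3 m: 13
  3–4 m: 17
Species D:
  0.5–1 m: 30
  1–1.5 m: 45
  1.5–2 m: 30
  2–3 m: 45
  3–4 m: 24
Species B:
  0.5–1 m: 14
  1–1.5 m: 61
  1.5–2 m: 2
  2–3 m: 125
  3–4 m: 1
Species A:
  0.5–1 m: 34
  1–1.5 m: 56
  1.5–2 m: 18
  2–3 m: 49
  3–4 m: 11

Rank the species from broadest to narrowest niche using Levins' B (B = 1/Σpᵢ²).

Proportions for Species C (n=76): 16/76=0.2105, 12/76=0.1579, 18/76=0.2368, 13/76=0.1711, 17/76=0.2237
Proportions for Species D (n=174): 30/174=0.1724, 45/174=0.2586, 30/174=0.1724, 45/174=0.2586, 24/174=0.1379
Proportions for Species B (n=203): 14/203=0.0690, 61/203=0.3005, 2/203=0.0099, 125/203=0.6158, 1/203=0.0049
Proportions for Species A (n=168): 34/168=0.2024, 56/168=0.3333, 18/168=0.1071, 49/168=0.2917, 11/168=0.0655
Σp_Cᵢ² = 0.2105² + 0.1579² + 0.2368² + 0.1711² + 0.2237² = 0.044310 + 0.024932 + 0.056074 + 0.029275 + 0.050042 = 0.204633
B_C = 1 / 0.204633 = 4.8868
Σp_Dᵢ² = 0.1724² + 0.2586² + 0.1724² + 0.2586² + 0.1379² = 0.029722 + 0.066874 + 0.029722 + 0.066874 + 0.019016 = 0.212208
B_D = 1 / 0.212208 = 4.7124
Σp_Bᵢ² = 0.0690² + 0.3005² + 0.0099² + 0.6158² + 0.0049² = 0.004761 + 0.090300 + 0.000098 + 0.379210 + 0.000024 = 0.474393
B_B = 1 / 0.474393 = 2.1080
Σp_Aᵢ² = 0.2024² + 0.3333² + 0.1071² + 0.2917² + 0.0655² = 0.040966 + 0.111089 + 0.011470 + 0.085089 + 0.004290 = 0.252904
B_A = 1 / 0.252904 = 3.9541
Ranking by B (broadest → narrowest): Species C (4.89) > Species D (4.71) > Species A (3.95) > Species B (2.11)

Species C > Species D > Species A > Species B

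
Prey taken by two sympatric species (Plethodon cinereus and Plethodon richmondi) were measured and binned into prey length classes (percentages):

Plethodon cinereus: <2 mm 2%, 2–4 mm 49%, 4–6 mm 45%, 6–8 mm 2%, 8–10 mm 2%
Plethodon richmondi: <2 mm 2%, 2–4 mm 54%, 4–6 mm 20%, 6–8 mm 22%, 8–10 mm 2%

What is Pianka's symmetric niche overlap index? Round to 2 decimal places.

0.88

Convert percentages to proportions (divide by 100).
Σ p₁ᵢp₂ᵢ = 0.0004 + 0.2646 + 0.0900 + 0.0044 + 0.0004 = 0.3598
Σp_1ᵢ² = 0.02² + 0.49² + 0.45² + 0.02² + 0.02² = 0.0004 + 0.2401 + 0.2025 + 0.0004 + 0.0004 = 0.4438
Σp_2ᵢ² = 0.02² + 0.54² + 0.20² + 0.22² + 0.02² = 0.0004 + 0.2916 + 0.0400 + 0.0484 + 0.0004 = 0.3808
O = 0.3598 / √(0.4438 × 0.3808) = 0.3598 / 0.41109 = 0.8752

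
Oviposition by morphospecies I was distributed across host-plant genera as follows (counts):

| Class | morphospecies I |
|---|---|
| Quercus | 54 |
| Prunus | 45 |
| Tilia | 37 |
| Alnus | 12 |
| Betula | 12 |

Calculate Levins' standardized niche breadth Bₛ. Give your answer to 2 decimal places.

0.72

Proportions for morphospecies I (n=160): 54/160=0.3375, 45/160=0.2813, 37/160=0.2313, 12/160=0.0750, 12/160=0.0750
Σpᵢ² = 0.3375² + 0.2813² + 0.2313² + 0.0750² + 0.0750² = 0.113906 + 0.079130 + 0.053500 + 0.005625 + 0.005625 = 0.257786
B = 1 / 0.257786 = 3.8792
Bₛ = (B − 1)/(n − 1) = (3.8792 − 1)/(5 − 1) = 2.8792/4 = 0.7198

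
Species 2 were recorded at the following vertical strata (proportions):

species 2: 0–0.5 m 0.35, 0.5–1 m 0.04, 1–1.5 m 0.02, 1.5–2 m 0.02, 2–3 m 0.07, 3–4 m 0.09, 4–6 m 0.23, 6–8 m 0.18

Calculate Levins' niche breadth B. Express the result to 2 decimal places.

Σpᵢ² = 0.35² + 0.04² + 0.02² + 0.02² + 0.07² + 0.09² + 0.23² + 0.18² = 0.1225 + 0.0016 + 0.0004 + 0.0004 + 0.0049 + 0.0081 + 0.0529 + 0.0324 = 0.2232
B = 1 / 0.2232 = 4.4803

4.48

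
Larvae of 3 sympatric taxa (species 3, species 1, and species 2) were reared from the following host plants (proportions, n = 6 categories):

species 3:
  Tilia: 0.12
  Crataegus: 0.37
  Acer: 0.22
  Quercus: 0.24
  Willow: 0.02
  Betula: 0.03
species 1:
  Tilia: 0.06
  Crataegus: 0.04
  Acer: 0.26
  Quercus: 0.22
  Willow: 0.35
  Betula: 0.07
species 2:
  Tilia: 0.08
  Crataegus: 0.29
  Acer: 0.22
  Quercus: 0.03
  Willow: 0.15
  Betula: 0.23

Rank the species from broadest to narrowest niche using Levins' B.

species 2 > species 1 > species 3

Σp_3ᵢ² = 0.12² + 0.37² + 0.22² + 0.24² + 0.02² + 0.03² = 0.0144 + 0.1369 + 0.0484 + 0.0576 + 0.0004 + 0.0009 = 0.2586
B_3 = 1 / 0.2586 = 3.8670
Σp_1ᵢ² = 0.06² + 0.04² + 0.26² + 0.22² + 0.35² + 0.07² = 0.0036 + 0.0016 + 0.0676 + 0.0484 + 0.1225 + 0.0049 = 0.2486
B_1 = 1 / 0.2486 = 4.0225
Σp_2ᵢ² = 0.08² + 0.29² + 0.22² + 0.03² + 0.15² + 0.23² = 0.0064 + 0.0841 + 0.0484 + 0.0009 + 0.0225 + 0.0529 = 0.2152
B_2 = 1 / 0.2152 = 4.6468
Ranking by B (broadest → narrowest): species 2 (4.65) > species 1 (4.02) > species 3 (3.87)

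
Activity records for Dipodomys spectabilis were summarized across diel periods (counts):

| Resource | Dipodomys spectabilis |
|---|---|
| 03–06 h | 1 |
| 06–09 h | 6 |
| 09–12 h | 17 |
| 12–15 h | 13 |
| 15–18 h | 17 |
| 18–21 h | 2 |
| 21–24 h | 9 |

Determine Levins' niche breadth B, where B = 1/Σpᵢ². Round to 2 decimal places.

Proportions for Dipodomys spectabilis (n=65): 1/65=0.0154, 6/65=0.0923, 17/65=0.2615, 13/65=0.2000, 17/65=0.2615, 2/65=0.0308, 9/65=0.1385
Σpᵢ² = 0.0154² + 0.0923² + 0.2615² + 0.2000² + 0.2615² + 0.0308² + 0.1385² = 0.000237 + 0.008519 + 0.068382 + 0.040000 + 0.068382 + 0.000949 + 0.019182 = 0.205651
B = 1 / 0.205651 = 4.8626

4.86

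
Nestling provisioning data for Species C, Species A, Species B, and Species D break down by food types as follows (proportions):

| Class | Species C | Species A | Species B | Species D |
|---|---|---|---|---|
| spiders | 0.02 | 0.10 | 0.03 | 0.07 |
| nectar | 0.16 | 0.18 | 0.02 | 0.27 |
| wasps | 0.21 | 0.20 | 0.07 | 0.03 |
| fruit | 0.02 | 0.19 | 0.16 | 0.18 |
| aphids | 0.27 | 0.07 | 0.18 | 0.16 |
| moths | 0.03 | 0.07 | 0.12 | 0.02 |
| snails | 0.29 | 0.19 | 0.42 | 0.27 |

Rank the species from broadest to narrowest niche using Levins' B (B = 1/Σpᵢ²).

Species A > Species D > Species C > Species B

Σp_Cᵢ² = 0.02² + 0.16² + 0.21² + 0.02² + 0.27² + 0.03² + 0.29² = 0.0004 + 0.0256 + 0.0441 + 0.0004 + 0.0729 + 0.0009 + 0.0841 = 0.2284
B_C = 1 / 0.2284 = 4.3783
Σp_Aᵢ² = 0.10² + 0.18² + 0.20² + 0.19² + 0.07² + 0.07² + 0.19² = 0.0100 + 0.0324 + 0.0400 + 0.0361 + 0.0049 + 0.0049 + 0.0361 = 0.1644
B_A = 1 / 0.1644 = 6.0827
Σp_Bᵢ² = 0.03² + 0.02² + 0.07² + 0.16² + 0.18² + 0.12² + 0.42² = 0.0009 + 0.0004 + 0.0049 + 0.0256 + 0.0324 + 0.0144 + 0.1764 = 0.2550
B_B = 1 / 0.2550 = 3.9216
Σp_Dᵢ² = 0.07² + 0.27² + 0.03² + 0.18² + 0.16² + 0.02² + 0.27² = 0.0049 + 0.0729 + 0.0009 + 0.0324 + 0.0256 + 0.0004 + 0.0729 = 0.2100
B_D = 1 / 0.2100 = 4.7619
Ranking by B (broadest → narrowest): Species A (6.08) > Species D (4.76) > Species C (4.38) > Species B (3.92)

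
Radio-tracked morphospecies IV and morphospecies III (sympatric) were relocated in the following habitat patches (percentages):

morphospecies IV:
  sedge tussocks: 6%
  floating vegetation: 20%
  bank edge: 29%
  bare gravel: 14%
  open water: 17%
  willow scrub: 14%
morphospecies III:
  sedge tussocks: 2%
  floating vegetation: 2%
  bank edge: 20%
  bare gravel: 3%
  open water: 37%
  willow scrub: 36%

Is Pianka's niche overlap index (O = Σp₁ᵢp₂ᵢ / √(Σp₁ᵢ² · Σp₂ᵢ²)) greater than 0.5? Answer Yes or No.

Convert percentages to proportions (divide by 100).
Σ p₁ᵢp₂ᵢ = 0.0012 + 0.0040 + 0.0580 + 0.0042 + 0.0629 + 0.0504 = 0.1807
Σp_1ᵢ² = 0.06² + 0.20² + 0.29² + 0.14² + 0.17² + 0.14² = 0.0036 + 0.0400 + 0.0841 + 0.0196 + 0.0289 + 0.0196 = 0.1958
Σp_2ᵢ² = 0.02² + 0.02² + 0.20² + 0.03² + 0.37² + 0.36² = 0.0004 + 0.0004 + 0.0400 + 0.0009 + 0.1369 + 0.1296 = 0.3082
O = 0.1807 / √(0.1958 × 0.3082) = 0.1807 / 0.24565 = 0.7356
O = 0.7356 > 0.5 → Yes.

Yes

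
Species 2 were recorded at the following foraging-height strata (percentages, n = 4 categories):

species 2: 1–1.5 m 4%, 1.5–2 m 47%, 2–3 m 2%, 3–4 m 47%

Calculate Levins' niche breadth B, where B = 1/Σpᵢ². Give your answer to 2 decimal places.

2.25

Convert percentages to proportions (divide by 100).
Σpᵢ² = 0.04² + 0.47² + 0.02² + 0.47² = 0.0016 + 0.2209 + 0.0004 + 0.2209 = 0.4438
B = 1 / 0.4438 = 2.2533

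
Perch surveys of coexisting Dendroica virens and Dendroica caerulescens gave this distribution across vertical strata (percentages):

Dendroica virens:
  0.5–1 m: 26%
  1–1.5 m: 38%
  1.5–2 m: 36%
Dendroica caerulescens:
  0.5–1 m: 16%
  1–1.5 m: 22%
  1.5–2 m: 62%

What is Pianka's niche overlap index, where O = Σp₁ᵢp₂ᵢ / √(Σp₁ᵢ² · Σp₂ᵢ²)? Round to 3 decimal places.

Convert percentages to proportions (divide by 100).
Σ p₁ᵢp₂ᵢ = 0.0416 + 0.0836 + 0.2232 = 0.3484
Σp_1ᵢ² = 0.26² + 0.38² + 0.36² = 0.0676 + 0.1444 + 0.1296 = 0.3416
Σp_2ᵢ² = 0.16² + 0.22² + 0.62² = 0.0256 + 0.0484 + 0.3844 = 0.4584
O = 0.3484 / √(0.3416 × 0.4584) = 0.3484 / 0.395714 = 0.88043

0.880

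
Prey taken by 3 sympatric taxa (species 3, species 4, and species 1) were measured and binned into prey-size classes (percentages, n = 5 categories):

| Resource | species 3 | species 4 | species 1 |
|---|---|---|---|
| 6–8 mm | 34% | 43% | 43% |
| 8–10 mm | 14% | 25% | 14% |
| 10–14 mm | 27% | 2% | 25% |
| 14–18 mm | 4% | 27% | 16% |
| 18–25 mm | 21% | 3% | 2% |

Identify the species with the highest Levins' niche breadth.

Convert percentages to proportions (divide by 100).
Σp_3ᵢ² = 0.34² + 0.14² + 0.27² + 0.04² + 0.21² = 0.1156 + 0.0196 + 0.0729 + 0.0016 + 0.0441 = 0.2538
B_3 = 1 / 0.2538 = 3.9401
Σp_4ᵢ² = 0.43² + 0.25² + 0.02² + 0.27² + 0.03² = 0.1849 + 0.0625 + 0.0004 + 0.0729 + 0.0009 = 0.3216
B_4 = 1 / 0.3216 = 3.1095
Σp_1ᵢ² = 0.43² + 0.14² + 0.25² + 0.16² + 0.02² = 0.1849 + 0.0196 + 0.0625 + 0.0256 + 0.0004 = 0.2930
B_1 = 1 / 0.2930 = 3.4130
Highest B → broadest niche (most generalist): species 3 (B = 3.94).

species 3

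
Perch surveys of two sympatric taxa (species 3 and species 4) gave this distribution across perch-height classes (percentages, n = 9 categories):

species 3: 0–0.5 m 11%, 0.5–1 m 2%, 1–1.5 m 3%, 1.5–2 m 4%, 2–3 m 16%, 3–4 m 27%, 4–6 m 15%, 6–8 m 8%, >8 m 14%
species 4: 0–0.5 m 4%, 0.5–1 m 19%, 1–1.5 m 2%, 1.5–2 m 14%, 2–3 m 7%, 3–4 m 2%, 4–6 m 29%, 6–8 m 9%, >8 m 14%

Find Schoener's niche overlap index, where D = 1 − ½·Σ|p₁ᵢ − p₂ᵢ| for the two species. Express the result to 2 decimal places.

0.58

Convert percentages to proportions (divide by 100).
Σ|p₁ᵢ − p₂ᵢ| = 0.07 + 0.17 + 0.01 + 0.10 + 0.09 + 0.25 + 0.14 + 0.01 + 0.00 = 0.84
D = 1 − ½ × 0.84 = 1 − 0.420 = 0.5800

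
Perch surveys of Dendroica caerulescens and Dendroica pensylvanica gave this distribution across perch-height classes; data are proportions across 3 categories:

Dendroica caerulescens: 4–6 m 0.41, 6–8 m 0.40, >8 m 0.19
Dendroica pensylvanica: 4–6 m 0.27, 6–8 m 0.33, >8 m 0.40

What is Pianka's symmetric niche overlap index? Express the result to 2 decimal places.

Σ p₁ᵢp₂ᵢ = 0.1107 + 0.1320 + 0.0760 = 0.3187
Σp_1ᵢ² = 0.41² + 0.40² + 0.19² = 0.1681 + 0.1600 + 0.0361 = 0.3642
Σp_2ᵢ² = 0.27² + 0.33² + 0.40² = 0.0729 + 0.1089 + 0.1600 = 0.3418
O = 0.3187 / √(0.3642 × 0.3418) = 0.3187 / 0.35282 = 0.9033

0.90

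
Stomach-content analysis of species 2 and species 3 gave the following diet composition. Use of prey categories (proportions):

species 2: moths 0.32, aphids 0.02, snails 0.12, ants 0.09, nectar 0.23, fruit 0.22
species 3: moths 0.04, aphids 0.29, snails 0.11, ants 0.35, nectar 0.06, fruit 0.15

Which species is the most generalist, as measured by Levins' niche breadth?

species 2

Σp_2ᵢ² = 0.32² + 0.02² + 0.12² + 0.09² + 0.23² + 0.22² = 0.1024 + 0.0004 + 0.0144 + 0.0081 + 0.0529 + 0.0484 = 0.2266
B_2 = 1 / 0.2266 = 4.4131
Σp_3ᵢ² = 0.04² + 0.29² + 0.11² + 0.35² + 0.06² + 0.15² = 0.0016 + 0.0841 + 0.0121 + 0.1225 + 0.0036 + 0.0225 = 0.2464
B_3 = 1 / 0.2464 = 4.0584
Highest B → broadest niche (most generalist): species 2 (B = 4.41).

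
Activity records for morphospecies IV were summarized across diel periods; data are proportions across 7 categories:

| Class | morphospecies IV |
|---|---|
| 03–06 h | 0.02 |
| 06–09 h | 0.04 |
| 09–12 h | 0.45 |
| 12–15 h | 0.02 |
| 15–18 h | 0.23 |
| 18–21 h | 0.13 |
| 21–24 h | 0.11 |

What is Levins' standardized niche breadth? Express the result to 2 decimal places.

Σpᵢ² = 0.02² + 0.04² + 0.45² + 0.02² + 0.23² + 0.13² + 0.11² = 0.0004 + 0.0016 + 0.2025 + 0.0004 + 0.0529 + 0.0169 + 0.0121 = 0.2868
B = 1 / 0.2868 = 3.4868
Bₛ = (B − 1)/(n − 1) = (3.4868 − 1)/(7 − 1) = 2.4868/6 = 0.4145

0.41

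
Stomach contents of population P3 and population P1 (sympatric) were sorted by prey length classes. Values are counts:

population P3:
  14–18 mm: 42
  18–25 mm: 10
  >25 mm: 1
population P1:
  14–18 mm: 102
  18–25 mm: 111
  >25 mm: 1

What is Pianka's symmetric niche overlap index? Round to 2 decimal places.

Proportions for population P3 (n=53): 42/53=0.7925, 10/53=0.1887, 1/53=0.0189
Proportions for population P1 (n=214): 102/214=0.4766, 111/214=0.5187, 1/214=0.0047
Σ p₁ᵢp₂ᵢ = 0.377706 + 0.097879 + 0.000089 = 0.475674
Σp_1ᵢ² = 0.7925² + 0.1887² + 0.0189² = 0.628056 + 0.035608 + 0.000357 = 0.664021
Σp_2ᵢ² = 0.4766² + 0.5187² + 0.0047² = 0.227148 + 0.269050 + 0.000022 = 0.496220
O = 0.475674 / √(0.664021 × 0.496220) = 0.475674 / 0.5740213 = 0.8287

0.83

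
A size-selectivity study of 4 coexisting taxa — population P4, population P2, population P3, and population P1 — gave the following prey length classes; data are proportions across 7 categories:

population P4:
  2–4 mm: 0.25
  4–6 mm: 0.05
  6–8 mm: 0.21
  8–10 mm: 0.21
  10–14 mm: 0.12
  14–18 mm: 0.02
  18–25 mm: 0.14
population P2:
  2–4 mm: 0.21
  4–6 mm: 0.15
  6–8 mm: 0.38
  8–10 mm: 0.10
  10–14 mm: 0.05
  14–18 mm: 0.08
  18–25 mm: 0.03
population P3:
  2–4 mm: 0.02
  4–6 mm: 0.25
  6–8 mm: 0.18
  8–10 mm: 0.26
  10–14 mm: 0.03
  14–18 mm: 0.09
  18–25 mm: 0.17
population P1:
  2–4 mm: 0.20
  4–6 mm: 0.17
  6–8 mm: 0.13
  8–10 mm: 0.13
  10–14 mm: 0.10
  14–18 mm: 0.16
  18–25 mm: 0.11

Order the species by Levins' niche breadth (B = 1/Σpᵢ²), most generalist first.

Σp_P4ᵢ² = 0.25² + 0.05² + 0.21² + 0.21² + 0.12² + 0.02² + 0.14² = 0.0625 + 0.0025 + 0.0441 + 0.0441 + 0.0144 + 0.0004 + 0.0196 = 0.1876
B_P4 = 1 / 0.1876 = 5.3305
Σp_P2ᵢ² = 0.21² + 0.15² + 0.38² + 0.10² + 0.05² + 0.08² + 0.03² = 0.0441 + 0.0225 + 0.1444 + 0.0100 + 0.0025 + 0.0064 + 0.0009 = 0.2308
B_P2 = 1 / 0.2308 = 4.3328
Σp_P3ᵢ² = 0.02² + 0.25² + 0.18² + 0.26² + 0.03² + 0.09² + 0.17² = 0.0004 + 0.0625 + 0.0324 + 0.0676 + 0.0009 + 0.0081 + 0.0289 = 0.2008
B_P3 = 1 / 0.2008 = 4.9801
Σp_P1ᵢ² = 0.20² + 0.17² + 0.13² + 0.13² + 0.10² + 0.16² + 0.11² = 0.0400 + 0.0289 + 0.0169 + 0.0169 + 0.0100 + 0.0256 + 0.0121 = 0.1504
B_P1 = 1 / 0.1504 = 6.6489
Ranking by B (broadest → narrowest): population P1 (6.65) > population P4 (5.33) > population P3 (4.98) > population P2 (4.33)

population P1 > population P4 > population P3 > population P2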